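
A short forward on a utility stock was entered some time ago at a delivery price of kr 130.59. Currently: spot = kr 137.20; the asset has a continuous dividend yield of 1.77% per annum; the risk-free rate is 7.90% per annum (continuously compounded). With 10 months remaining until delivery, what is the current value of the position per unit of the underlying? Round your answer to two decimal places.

Current fair forward for the remaining 10 months: F = S·e^((r − q)·T), (r − q) = 0.0790 − 0.0177 = 0.0613
F = 137.20 · e^(0.0613 × 10/12) = 137.20 × 1.052411 = 144.3908
Value of long forward = (F − K)·e^(−rT) = (144.3908 − 130.59) · e^(−0.0790·10/12)
= 13.8008 × 0.936287 = 12.92
Short position value = −(long value) = -kr 12.92

-kr 12.92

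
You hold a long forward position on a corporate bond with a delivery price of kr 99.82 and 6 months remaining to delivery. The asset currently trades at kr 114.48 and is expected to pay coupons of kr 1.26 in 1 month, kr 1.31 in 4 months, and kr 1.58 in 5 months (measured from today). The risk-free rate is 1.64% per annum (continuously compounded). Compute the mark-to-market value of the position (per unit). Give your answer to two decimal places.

PV(remaining coupons) I = 1.26·e^(−0.0164·1/12) + 1.31·e^(−0.0164·4/12) + 1.58·e^(−0.0164·5/12) = 4.1304
Current forward F = (S − I)·e^(rT) = (114.48 − 4.1304)·e^(0.0164·6/12) = 110.3496 × 1.008234 = 111.2582
Value (long) = (F − K)·e^(−rT) = (111.2582 − 99.82) × 0.991834 = 11.3448
Value = kr 11.34

kr 11.34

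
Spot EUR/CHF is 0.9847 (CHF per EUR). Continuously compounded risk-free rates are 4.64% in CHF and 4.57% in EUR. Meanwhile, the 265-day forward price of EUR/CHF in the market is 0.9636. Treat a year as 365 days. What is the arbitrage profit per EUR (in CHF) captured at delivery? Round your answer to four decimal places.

0.0216 per EUR (in CHF)

Fair forward: F* = S·e^(carry·T), with carry = (r_CHF − r_EUR) = 0.0464 − 0.0457 = 0.0007
F* = 0.9847 · e^(0.0007 × 265/365) = 0.9847 · e^0.000508 = 0.9847 × 1.000508 = 0.9852
Market 0.9636 < fair 0.9852: forward underpriced → reverse cash-and-carry (short spot, go long the forward).
At maturity, profit = |F_mkt − F*| = |0.9636 − 0.9852| = 0.0216 per EUR (in CHF)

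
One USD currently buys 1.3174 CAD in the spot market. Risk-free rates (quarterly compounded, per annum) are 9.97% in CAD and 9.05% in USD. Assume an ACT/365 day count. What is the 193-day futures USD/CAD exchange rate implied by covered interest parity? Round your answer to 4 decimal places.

By covered interest parity, F = S · (1+r_CAD/4)^(4T) / (1+r_USD/4)^(4T)
= 1.3174 × 1.053451 / 1.048458 = 1.3174 × 1.004762
F = 1.3237 CAD per USD

1.3237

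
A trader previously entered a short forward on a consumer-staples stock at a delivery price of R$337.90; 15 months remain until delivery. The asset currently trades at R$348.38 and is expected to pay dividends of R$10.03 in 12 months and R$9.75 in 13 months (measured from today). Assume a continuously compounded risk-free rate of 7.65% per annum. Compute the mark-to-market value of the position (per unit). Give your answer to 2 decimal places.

PV(remaining dividends) I = 10.03·e^(−0.0765·12/12) + 9.75·e^(−0.0765·13/12) = 18.2659
Current forward F = (S − I)·e^(rT) = (348.38 − 18.2659)·e^(0.0765·15/12) = 330.1141 × 1.100346 = 363.2397
Value (long) = (F − K)·e^(−rT) = (363.2397 − 337.90) × 0.908805 = 23.0288
Short position value = −(long value) = -R$23.03

-R$23.03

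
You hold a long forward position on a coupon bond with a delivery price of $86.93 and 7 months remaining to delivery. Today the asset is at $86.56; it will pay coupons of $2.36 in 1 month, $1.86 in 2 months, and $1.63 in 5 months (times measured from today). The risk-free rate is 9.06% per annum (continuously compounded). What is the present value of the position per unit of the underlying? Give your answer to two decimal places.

-$1.64

PV(remaining coupons) I = 2.36·e^(−0.0906·1/12) + 1.86·e^(−0.0906·2/12) + 1.63·e^(−0.0906·5/12) = 5.7440
Current forward F = (S − I)·e^(rT) = (86.56 − 5.7440)·e^(0.0906·7/12) = 80.8160 × 1.054271 = 85.2020
Value (long) = (F − K)·e^(−rT) = (85.2020 − 86.93) × 0.948522 = -1.6390
Value = -$1.64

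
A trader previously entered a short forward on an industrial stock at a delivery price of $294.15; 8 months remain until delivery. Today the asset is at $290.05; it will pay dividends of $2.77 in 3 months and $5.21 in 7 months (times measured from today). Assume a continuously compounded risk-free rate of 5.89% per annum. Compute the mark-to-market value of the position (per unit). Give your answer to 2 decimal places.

PV(remaining dividends) I = 2.77·e^(−0.0589·3/12) + 5.21·e^(−0.0589·7/12) = 7.7635
Current forward F = (S − I)·e^(rT) = (290.05 − 7.7635)·e^(0.0589·8/12) = 282.2865 × 1.040048 = 293.5915
Value (long) = (F − K)·e^(−rT) = (293.5915 − 294.15) × 0.961494 = -0.5370
Short position value = −(long value) = $0.54

$0.54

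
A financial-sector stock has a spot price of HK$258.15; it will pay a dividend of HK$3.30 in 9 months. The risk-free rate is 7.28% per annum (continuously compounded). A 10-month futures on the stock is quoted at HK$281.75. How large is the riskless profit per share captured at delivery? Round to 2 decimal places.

PV(dividends) I = 3.30·e^(−0.0728·9/12) = 3.1247
Fair futures F* = (S − I)·e^(rT) = (258.15 − 3.1247)·e^0.060667 = 255.0253 × 1.062545 = 270.9759
Market HK$281.75 > fair 270.9759: forward overpriced → cash-and-carry (borrow at r, buy the stock and collect the dividends, short the forward).
Profit at T = |F_mkt − F*| = |281.75 − 270.9759| = HK$10.77 per share

HK$10.77 per share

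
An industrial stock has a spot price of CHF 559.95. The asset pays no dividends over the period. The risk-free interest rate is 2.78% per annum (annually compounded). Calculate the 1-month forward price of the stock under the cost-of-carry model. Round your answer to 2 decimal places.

F = S · (1+r)^T
= 559.95 × 1.002288
F = CHF 561.23

CHF 561.23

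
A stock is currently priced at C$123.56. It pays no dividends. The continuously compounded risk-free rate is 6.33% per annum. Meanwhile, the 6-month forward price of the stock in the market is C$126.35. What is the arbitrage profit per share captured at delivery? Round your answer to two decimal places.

C$1.18 per share

Fair forward: F* = S·e^(carry·T), with carry = r = 0.0633
F* = 123.56 · e^(0.0633 × 6/12) = 123.56 · e^0.031650 = 123.56 × 1.032156 = C$127.5332
Market C$126.35 < fair C$127.5332: forward underpriced → reverse cash-and-carry (short spot, go long the forward).
At maturity, profit = |F_mkt − F*| = |126.35 − 127.5332| = C$1.18 per share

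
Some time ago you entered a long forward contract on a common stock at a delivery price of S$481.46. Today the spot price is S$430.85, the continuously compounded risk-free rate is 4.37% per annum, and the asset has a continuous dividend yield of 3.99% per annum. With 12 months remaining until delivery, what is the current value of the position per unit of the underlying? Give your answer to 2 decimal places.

Current fair forward for the remaining 12 months: F = S·e^((r − q)·T), (r − q) = 0.0437 − 0.0399 = 0.0038
F = 430.85 · e^(0.0038 × 12/12) = 430.85 × 1.003807 = 432.4902
Value of long forward = (F − K)·e^(−rT) = (432.4902 − 481.46) · e^(−0.0437·12/12)
= -48.9698 × 0.957241 = -46.88

-S$46.88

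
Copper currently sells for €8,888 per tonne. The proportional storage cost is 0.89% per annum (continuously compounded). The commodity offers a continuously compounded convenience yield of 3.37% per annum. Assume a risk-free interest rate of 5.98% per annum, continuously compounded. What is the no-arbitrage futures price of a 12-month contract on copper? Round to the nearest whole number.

€9,205 per tonne

Net carry = r + u − y = 0.0598 + 0.0089 − 0.0337 = 0.0350
F = S·e^((r+u−y)T) = 8888 · e^(0.0350 × 12/12) = 8888 · e^0.035000
= 8888 × 1.035620 = €9,205 per tonne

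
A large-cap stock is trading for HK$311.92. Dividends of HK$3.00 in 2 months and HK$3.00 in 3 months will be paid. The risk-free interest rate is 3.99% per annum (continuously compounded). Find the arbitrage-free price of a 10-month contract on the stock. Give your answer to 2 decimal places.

HK$316.31

PV(dividends) I = 3.00·e^(−0.0399·2/12) + 3.00·e^(−0.0399·3/12)
I = 2.9801 + 2.9702 = 5.9503
F = (S − I)·e^(rT) = (311.92 − 5.9503) · e^(0.0399·10/12)
= 305.9697 · e^0.033250 = 305.9697 × 1.033809 = HK$316.31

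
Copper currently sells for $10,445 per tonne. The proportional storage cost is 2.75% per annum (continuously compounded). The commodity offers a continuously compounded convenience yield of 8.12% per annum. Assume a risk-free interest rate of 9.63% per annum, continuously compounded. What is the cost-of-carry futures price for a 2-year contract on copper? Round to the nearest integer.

$11,374 per tonne

Net carry = r + u − y = 0.0963 + 0.0275 − 0.0812 = 0.0426
F = S·e^((r+u−y)T) = 10445 · e^(0.0426 × 2) = 10445 · e^0.085200
= 10445 × 1.088935 = $11,374 per tonne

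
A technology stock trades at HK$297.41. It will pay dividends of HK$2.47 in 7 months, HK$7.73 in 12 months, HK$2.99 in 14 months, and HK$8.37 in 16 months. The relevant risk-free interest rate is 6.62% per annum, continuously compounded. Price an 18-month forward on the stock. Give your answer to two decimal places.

PV(dividends) I = 2.47·e^(−0.0662·7/12) + 7.73·e^(−0.0662·12/12) + 2.99·e^(−0.0662·14/12) + 8.37·e^(−0.0662·16/12)
I = 2.3764 + 7.2348 + 2.7678 + 7.6629 = 20.0419
F = (S − I)·e^(rT) = (297.41 − 20.0419) · e^(0.0662·18/12)
= 277.3681 · e^0.099300 = 277.3681 × 1.104398 = HK$306.32

HK$306.32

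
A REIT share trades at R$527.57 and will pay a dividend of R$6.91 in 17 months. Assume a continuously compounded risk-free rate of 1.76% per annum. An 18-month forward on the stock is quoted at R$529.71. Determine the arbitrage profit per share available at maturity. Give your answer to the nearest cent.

PV(dividends) I = 6.91·e^(−0.0176·17/12) = 6.7398
Fair forward F* = (S − I)·e^(rT) = (527.57 − 6.7398)·e^0.026400 = 520.8302 × 1.026752 = 534.7634
Market R$529.71 < fair 534.7634: forward underpriced → reverse cash-and-carry (short the stock, invest proceeds at r, pay the dividends, go long the forward).
Profit at T = |F_mkt − F*| = |529.71 − 534.7634| = R$5.05 per share

R$5.05 per share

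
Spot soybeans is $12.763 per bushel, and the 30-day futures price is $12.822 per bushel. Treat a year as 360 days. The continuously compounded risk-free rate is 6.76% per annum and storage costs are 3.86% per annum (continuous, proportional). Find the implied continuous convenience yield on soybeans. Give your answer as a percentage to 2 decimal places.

F = S·e^((r+u−y)T) ⇒ (r+u−y) = ln(F/S)/T
ln(12.822/12.763) = 0.004612; /T ⇒ 0.055344
y = r + u − ln(F/S)/T = 0.0676 + 0.0386 − 0.055344 = 0.050856
y = 5.09%

5.09%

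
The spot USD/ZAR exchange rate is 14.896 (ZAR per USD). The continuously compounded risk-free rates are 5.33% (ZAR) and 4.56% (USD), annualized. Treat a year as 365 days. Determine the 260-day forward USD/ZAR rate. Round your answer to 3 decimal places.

F = S·e^((r_ZAR − r_USD)T) = 14.896 · e^((0.0533 − 0.0456) × 260/365)
= 14.896 · e^0.005485 = 14.896 × 1.005500
F = 14.978 ZAR per USD

14.978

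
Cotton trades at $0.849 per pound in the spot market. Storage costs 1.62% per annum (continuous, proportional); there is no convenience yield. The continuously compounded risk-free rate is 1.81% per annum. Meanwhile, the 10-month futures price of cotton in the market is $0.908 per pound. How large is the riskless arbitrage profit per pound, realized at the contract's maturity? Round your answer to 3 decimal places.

$0.034 per pound

Fair futures: F* = S·e^(carry·T), with carry = (r + u) = 0.0181 + 0.0162 = 0.0343
F* = 0.849 · e^(0.0343 × 10/12) = 0.849 · e^0.028583 = 0.849 × 1.028995 = $0.8736
Market $0.908 > fair $0.8736: forward overpriced → cash-and-carry (buy spot, short the forward).
At maturity, profit = |F_mkt − F*| = |0.908 − 0.8736| = $0.034 per pound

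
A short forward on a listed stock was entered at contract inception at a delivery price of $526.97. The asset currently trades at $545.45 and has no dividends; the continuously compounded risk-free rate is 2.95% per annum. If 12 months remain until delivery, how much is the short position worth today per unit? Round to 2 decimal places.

-$33.80

Current fair forward for the remaining 12 months: F = S·e^(r·T), r = 0.0295
F = 545.45 · e^(0.0295 × 12/12) = 545.45 × 1.029939 = 561.7802
Value of long forward = (F − K)·e^(−rT) = (561.7802 − 526.97) · e^(−0.0295·12/12)
= 34.8102 × 0.970931 = 33.80
Short position value = −(long value) = -$33.80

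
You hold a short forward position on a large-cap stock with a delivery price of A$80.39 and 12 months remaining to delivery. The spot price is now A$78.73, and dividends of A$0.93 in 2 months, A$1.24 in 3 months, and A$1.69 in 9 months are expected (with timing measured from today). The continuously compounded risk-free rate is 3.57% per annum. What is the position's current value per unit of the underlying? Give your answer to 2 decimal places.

PV(remaining dividends) I = 0.93·e^(−0.0357·2/12) + 1.24·e^(−0.0357·3/12) + 1.69·e^(−0.0357·9/12) = 3.7988
Current forward F = (S − I)·e^(rT) = (78.73 − 3.7988)·e^(0.0357·12/12) = 74.9312 × 1.036345 = 77.6546
Value (long) = (F − K)·e^(−rT) = (77.6546 − 80.39) × 0.964930 = -2.6395
Short position value = −(long value) = A$2.64

A$2.64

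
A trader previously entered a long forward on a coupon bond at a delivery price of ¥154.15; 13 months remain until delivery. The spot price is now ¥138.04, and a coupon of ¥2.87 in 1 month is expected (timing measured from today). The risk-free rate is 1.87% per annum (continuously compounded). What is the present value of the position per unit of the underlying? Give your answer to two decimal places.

-¥15.88

PV(remaining coupons) I = 2.87·e^(−0.0187·1/12) = 2.8655
Current forward F = (S − I)·e^(rT) = (138.04 − 2.8655)·e^(0.0187·13/12) = 135.1745 × 1.020465 = 137.9408
Value (long) = (F − K)·e^(−rT) = (137.9408 − 154.15) × 0.979945 = -15.8841
Value = -¥15.88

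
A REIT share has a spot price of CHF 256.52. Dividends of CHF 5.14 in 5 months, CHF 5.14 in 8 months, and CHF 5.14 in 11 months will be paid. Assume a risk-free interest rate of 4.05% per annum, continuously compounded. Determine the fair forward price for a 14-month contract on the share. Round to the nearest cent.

CHF 253.20

PV(dividends) I = 5.14·e^(−0.0405·5/12) + 5.14·e^(−0.0405·8/12) + 5.14·e^(−0.0405·11/12)
I = 5.0540 + 5.0031 + 4.9527 = 15.0098
F = (S − I)·e^(rT) = (256.52 − 15.0098) · e^(0.0405·14/12)
= 241.5102 · e^0.047250 = 241.5102 × 1.048384 = CHF 253.20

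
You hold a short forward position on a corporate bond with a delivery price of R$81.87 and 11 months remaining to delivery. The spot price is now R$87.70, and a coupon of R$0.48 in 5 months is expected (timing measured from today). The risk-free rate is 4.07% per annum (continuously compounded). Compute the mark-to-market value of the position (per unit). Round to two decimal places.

-R$8.36

PV(remaining coupons) I = 0.48·e^(−0.0407·5/12) = 0.4719
Current forward F = (S − I)·e^(rT) = (87.70 − 0.4719)·e^(0.0407·11/12) = 87.2281 × 1.038013 = 90.5439
Value (long) = (F − K)·e^(−rT) = (90.5439 − 81.87) × 0.963379 = 8.3563
Short position value = −(long value) = -R$8.36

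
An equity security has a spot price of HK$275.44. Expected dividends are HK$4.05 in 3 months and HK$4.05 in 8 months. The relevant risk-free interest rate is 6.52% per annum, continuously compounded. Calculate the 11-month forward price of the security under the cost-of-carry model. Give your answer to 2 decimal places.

HK$284.06

PV(dividends) I = 4.05·e^(−0.0652·3/12) + 4.05·e^(−0.0652·8/12)
I = 3.9845 + 3.8777 = 7.8622
F = (S − I)·e^(rT) = (275.44 − 7.8622) · e^(0.0652·11/12)
= 267.5778 · e^0.059767 = 267.5778 × 1.061589 = HK$284.06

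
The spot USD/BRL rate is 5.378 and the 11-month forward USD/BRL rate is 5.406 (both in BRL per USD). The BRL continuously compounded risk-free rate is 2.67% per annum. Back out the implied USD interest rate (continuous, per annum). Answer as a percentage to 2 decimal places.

F = S·e^((r_BRL − r_USD)T) ⇒ r_USD = r_BRL − ln(F/S)/T
ln(5.406/5.378) = 0.005193; /(11/12) = 0.005665
r_USD = 0.0267 − 0.005665 = 0.021035
r_USD = 2.10%

2.10%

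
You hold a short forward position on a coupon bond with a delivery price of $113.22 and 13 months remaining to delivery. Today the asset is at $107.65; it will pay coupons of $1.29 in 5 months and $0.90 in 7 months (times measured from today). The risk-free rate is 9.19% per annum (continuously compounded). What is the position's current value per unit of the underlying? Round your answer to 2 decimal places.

-$3.06

PV(remaining coupons) I = 1.29·e^(−0.0919·5/12) + 0.90·e^(−0.0919·7/12) = 2.0946
Current forward F = (S − I)·e^(rT) = (107.65 − 2.0946)·e^(0.0919·13/12) = 105.5554 × 1.104683 = 116.6053
Value (long) = (F − K)·e^(−rT) = (116.6053 − 113.22) × 0.905237 = 3.0645
Short position value = −(long value) = -$3.06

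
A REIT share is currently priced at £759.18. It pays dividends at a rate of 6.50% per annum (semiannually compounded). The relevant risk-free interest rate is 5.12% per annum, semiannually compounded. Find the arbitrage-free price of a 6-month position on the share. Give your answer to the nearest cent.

£754.11

F = S · (1+r/2)^(2T) / (1+q/2)^(2T)
= 759.18 × 1.025600 / 1.032500 = 759.18 × 0.993317
F = £754.11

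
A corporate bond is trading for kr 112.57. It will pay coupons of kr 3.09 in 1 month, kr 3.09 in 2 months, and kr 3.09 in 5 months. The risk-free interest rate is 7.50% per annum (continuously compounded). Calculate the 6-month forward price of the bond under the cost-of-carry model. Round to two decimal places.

kr 107.41

PV(coupons) I = 3.09·e^(−0.0750·1/12) + 3.09·e^(−0.0750·2/12) + 3.09·e^(−0.0750·5/12)
I = 3.0707 + 3.0516 + 2.9949 = 9.1172
F = (S − I)·e^(rT) = (112.57 − 9.1172) · e^(0.0750·6/12)
= 103.4528 · e^0.037500 = 103.4528 × 1.038212 = kr 107.41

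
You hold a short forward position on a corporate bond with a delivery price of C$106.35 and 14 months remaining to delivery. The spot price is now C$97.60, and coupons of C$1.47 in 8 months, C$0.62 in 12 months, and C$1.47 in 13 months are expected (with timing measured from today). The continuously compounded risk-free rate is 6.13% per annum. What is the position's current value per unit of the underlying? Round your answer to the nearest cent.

C$4.78

PV(remaining coupons) I = 1.47·e^(−0.0613·8/12) + 0.62·e^(−0.0613·12/12) + 1.47·e^(−0.0613·13/12) = 3.3698
Current forward F = (S − I)·e^(rT) = (97.60 − 3.3698)·e^(0.0613·14/12) = 94.2302 × 1.074136 = 101.2161
Value (long) = (F − K)·e^(−rT) = (101.2161 − 106.35) × 0.930981 = -4.7796
Short position value = −(long value) = C$4.78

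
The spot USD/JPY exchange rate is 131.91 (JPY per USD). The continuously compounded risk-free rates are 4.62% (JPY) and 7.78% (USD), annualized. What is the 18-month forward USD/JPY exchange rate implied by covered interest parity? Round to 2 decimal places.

F = S·e^((r_JPY − r_USD)T) = 131.91 · e^((0.0462 − 0.0778) × 18/12)
= 131.91 · e^-0.047400 = 131.91 × 0.953706
F = 125.80 JPY per USD

125.80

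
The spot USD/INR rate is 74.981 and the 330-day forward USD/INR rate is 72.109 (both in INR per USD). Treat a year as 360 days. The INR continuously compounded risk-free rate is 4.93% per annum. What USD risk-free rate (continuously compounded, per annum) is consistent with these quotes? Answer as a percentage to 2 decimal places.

9.19%

F = S·e^((r_INR − r_USD)T) ⇒ r_USD = r_INR − ln(F/S)/T
ln(72.109/74.981) = -0.039056; /(330/360) = -0.042607
r_USD = 0.0493 + 0.042607 = 0.091907
r_USD = 9.19%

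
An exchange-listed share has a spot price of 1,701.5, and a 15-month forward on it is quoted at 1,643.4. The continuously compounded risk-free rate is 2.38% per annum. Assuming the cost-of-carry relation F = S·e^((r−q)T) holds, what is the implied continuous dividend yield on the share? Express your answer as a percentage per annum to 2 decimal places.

From F = S·e^((r−q)T): (r − q) = ln(F/S)/T
ln(1643.4/1701.5) = ln(0.965854) = -0.034743
(r − q) = -0.034743 / (15/12) = -0.027794
q = r − ln(F/S)/T = 0.0238 + 0.027794 = 0.051594
q = 5.16%

5.16%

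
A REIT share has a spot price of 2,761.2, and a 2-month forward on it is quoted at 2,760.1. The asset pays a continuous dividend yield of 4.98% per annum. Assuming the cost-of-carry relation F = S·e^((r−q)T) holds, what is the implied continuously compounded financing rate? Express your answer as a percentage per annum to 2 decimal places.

4.74%

From F = S·e^((r−q)T): (r − q) = ln(F/S)/T
ln(2760.1/2761.2) = ln(0.999602) = -0.000398
(r − q) = -0.000398 / (2/12) = -0.002388
r = ln(F/S)/T + q = -0.002388 + 0.0498 = 0.047412
r = 4.74%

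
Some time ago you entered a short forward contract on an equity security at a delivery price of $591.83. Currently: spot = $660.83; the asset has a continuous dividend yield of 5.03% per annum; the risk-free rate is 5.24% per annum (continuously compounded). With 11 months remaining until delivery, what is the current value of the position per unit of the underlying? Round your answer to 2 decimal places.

-$66.98

Current fair forward for the remaining 11 months: F = S·e^((r − q)·T), (r − q) = 0.0524 − 0.0503 = 0.0021
F = 660.83 · e^(0.0021 × 11/12) = 660.83 × 1.001927 = 662.1034
Value of long forward = (F − K)·e^(−rT) = (662.1034 − 591.83) · e^(−0.0524·11/12)
= 70.2734 × 0.953102 = 66.98
Short position value = −(long value) = -$66.98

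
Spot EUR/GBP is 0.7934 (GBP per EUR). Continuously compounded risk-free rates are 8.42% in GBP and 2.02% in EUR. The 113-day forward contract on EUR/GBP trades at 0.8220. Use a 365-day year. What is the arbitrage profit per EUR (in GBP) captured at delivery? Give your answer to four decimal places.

0.0127 per EUR (in GBP)

Fair forward: F* = S·e^(carry·T), with carry = (r_GBP − r_EUR) = 0.0842 − 0.0202 = 0.0640
F* = 0.7934 · e^(0.0640 × 113/365) = 0.7934 · e^0.019814 = 0.7934 × 1.020012 = 0.8093
Market 0.8220 > fair 0.8093: forward overpriced → cash-and-carry (buy spot, short the forward).
At maturity, profit = |F_mkt − F*| = |0.8220 − 0.8093| = 0.0127 per EUR (in GBP)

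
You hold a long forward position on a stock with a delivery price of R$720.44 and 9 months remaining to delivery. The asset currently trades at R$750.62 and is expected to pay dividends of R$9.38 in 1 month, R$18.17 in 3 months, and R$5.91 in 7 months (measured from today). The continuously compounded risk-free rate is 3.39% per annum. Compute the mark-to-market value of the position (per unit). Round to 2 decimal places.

R$15.10

PV(remaining dividends) I = 9.38·e^(−0.0339·1/12) + 18.17·e^(−0.0339·3/12) + 5.91·e^(−0.0339·7/12) = 33.1645
Current forward F = (S − I)·e^(rT) = (750.62 − 33.1645)·e^(0.0339·9/12) = 717.4555 × 1.025751 = 735.9307
Value (long) = (F − K)·e^(−rT) = (735.9307 − 720.44) × 0.974895 = 15.1018
Value = R$15.10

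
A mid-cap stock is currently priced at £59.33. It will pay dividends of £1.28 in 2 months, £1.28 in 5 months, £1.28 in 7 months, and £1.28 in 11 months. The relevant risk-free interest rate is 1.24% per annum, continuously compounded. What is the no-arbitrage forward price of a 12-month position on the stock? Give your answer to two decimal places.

PV(dividends) I = 1.28·e^(−0.0124·2/12) + 1.28·e^(−0.0124·5/12) + 1.28·e^(−0.0124·7/12) + 1.28·e^(−0.0124·11/12)
I = 1.2774 + 1.2734 + 1.2708 + 1.2655 = 5.0871
F = (S − I)·e^(rT) = (59.33 − 5.0871) · e^(0.0124·12/12)
= 54.2429 · e^0.012400 = 54.2429 × 1.012477 = £54.92

£54.92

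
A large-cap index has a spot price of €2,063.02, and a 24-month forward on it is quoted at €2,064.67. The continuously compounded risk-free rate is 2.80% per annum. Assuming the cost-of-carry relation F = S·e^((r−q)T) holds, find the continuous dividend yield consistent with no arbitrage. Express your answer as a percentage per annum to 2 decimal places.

From F = S·e^((r−q)T): (r − q) = ln(F/S)/T
ln(2064.67/2063.02) = ln(1.000800) = 0.000800
(r − q) = 0.000800 / (24/12) = 0.000400
q = r − ln(F/S)/T = 0.0280 − 0.000400 = 0.027600
q = 2.76%

2.76%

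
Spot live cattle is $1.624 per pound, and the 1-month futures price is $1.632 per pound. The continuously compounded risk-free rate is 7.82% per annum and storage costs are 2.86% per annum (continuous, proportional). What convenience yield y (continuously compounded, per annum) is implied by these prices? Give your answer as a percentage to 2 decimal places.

F = S·e^((r+u−y)T) ⇒ (r+u−y) = ln(F/S)/T
ln(1.632/1.624) = 0.004914; /T ⇒ 0.058968
y = r + u − ln(F/S)/T = 0.0782 + 0.0286 − 0.058968 = 0.047832
y = 4.78%

4.78%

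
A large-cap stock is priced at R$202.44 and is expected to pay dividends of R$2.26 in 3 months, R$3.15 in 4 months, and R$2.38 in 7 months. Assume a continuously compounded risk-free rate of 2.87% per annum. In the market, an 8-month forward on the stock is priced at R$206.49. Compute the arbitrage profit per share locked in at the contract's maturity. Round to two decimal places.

R$7.99 per share

PV(dividends) I = 2.26·e^(−0.0287·3/12) + 3.15·e^(−0.0287·4/12) + 2.38·e^(−0.0287·7/12) = 7.7043
Fair forward F* = (S − I)·e^(rT) = (202.44 − 7.7043)·e^0.019133 = 194.7357 × 1.019317 = 198.4974
Market R$206.49 > fair 198.4974: forward overpriced → cash-and-carry (borrow at r, buy the stock and collect the dividends, short the forward).
Profit at T = |F_mkt − F*| = |206.49 − 198.4974| = R$7.99 per share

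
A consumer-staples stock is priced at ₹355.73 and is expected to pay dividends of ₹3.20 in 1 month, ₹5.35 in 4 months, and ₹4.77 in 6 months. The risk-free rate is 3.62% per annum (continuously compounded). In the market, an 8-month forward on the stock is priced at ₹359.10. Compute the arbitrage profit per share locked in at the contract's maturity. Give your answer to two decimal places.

₹8.16 per share

PV(dividends) I = 3.20·e^(−0.0362·1/12) + 5.35·e^(−0.0362·4/12) + 4.77·e^(−0.0362·6/12) = 13.1606
Fair forward F* = (S − I)·e^(rT) = (355.73 − 13.1606)·e^0.024133 = 342.5694 × 1.024427 = 350.9373
Market ₹359.10 > fair 350.9373: forward overpriced → cash-and-carry (borrow at r, buy the stock and collect the dividends, short the forward).
Profit at T = |F_mkt − F*| = |359.10 − 350.9373| = ₹8.16 per share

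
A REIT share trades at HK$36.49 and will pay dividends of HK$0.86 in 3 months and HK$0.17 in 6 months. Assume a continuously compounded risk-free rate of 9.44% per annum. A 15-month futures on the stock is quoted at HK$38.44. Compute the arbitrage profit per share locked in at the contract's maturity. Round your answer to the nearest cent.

PV(dividends) I = 0.86·e^(−0.0944·3/12) + 0.17·e^(−0.0944·6/12) = 1.0021
Fair futures F* = (S − I)·e^(rT) = (36.49 − 1.0021)·e^0.118000 = 35.4879 × 1.125244 = 39.9325
Market HK$38.44 < fair 39.9325: forward underpriced → reverse cash-and-carry (short the stock, invest proceeds at r, pay the dividends, go long the forward).
Profit at T = |F_mkt − F*| = |38.44 − 39.9325| = HK$1.49 per share

HK$1.49 per share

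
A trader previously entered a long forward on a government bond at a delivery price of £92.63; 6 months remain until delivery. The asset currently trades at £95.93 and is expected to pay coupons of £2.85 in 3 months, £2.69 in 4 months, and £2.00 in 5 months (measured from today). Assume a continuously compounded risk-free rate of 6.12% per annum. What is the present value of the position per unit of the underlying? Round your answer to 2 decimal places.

PV(remaining coupons) I = 2.85·e^(−0.0612·3/12) + 2.69·e^(−0.0612·4/12) + 2.00·e^(−0.0612·5/12) = 7.3921
Current forward F = (S − I)·e^(rT) = (95.93 − 7.3921)·e^(0.0612·6/12) = 88.5379 × 1.031073 = 91.2890
Value (long) = (F − K)·e^(−rT) = (91.2890 − 92.63) × 0.969863 = -1.3006
Value = -£1.30

-£1.30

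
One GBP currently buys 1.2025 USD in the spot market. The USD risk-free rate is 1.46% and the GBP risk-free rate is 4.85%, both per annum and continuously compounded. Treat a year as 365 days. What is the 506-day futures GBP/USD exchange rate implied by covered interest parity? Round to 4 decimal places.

F = S·e^((r_USD − r_GBP)T) = 1.2025 · e^((0.0146 − 0.0485) × 506/365)
= 1.2025 · e^-0.046996 = 1.2025 × 0.954091
F = 1.1473 USD per GBP

1.1473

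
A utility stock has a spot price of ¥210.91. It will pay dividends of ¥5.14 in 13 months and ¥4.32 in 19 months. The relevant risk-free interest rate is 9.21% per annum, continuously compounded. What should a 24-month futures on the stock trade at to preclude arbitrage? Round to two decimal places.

¥243.49

PV(dividends) I = 5.14·e^(−0.0921·13/12) + 4.32·e^(−0.0921·19/12)
I = 4.6519 + 3.7338 = 8.3857
F = (S − I)·e^(rT) = (210.91 − 8.3857) · e^(0.0921·24/12)
= 202.5243 · e^0.184200 = 202.5243 × 1.202256 = ¥243.49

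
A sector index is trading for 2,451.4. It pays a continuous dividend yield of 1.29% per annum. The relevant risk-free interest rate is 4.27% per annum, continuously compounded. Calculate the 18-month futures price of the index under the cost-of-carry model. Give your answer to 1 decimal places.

F = S·e^((r − q)T) = 2451.4 · e^((0.0427 − 0.0129) × 18/12)
= 2451.4 · e^0.044700 = 2451.4 × 1.045714
F = 2,563.5

2,563.5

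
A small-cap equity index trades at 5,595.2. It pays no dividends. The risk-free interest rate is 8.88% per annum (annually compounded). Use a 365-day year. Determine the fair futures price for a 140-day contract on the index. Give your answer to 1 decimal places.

5,780.8

F = S · (1+r)^T
= 5595.2 × 1.033170
F = 5,780.8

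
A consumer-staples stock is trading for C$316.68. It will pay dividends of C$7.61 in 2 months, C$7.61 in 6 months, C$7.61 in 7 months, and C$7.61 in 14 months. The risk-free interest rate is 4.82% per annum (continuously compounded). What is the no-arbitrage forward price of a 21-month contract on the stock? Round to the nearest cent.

PV(dividends) I = 7.61·e^(−0.0482·2/12) + 7.61·e^(−0.0482·6/12) + 7.61·e^(−0.0482·7/12) + 7.61·e^(−0.0482·14/12)
I = 7.5491 + 7.4288 + 7.3990 + 7.1939 = 29.5708
F = (S − I)·e^(rT) = (316.68 − 29.5708) · e^(0.0482·21/12)
= 287.1092 · e^0.084350 = 287.1092 × 1.088010 = C$312.38

C$312.38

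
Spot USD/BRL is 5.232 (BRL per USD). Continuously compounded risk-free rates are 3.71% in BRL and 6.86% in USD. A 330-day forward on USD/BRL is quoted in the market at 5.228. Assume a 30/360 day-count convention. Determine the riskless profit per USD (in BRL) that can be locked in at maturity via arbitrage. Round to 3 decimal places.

Fair forward: F* = S·e^(carry·T), with carry = (r_BRL − r_USD) = 0.0371 − 0.0686 = -0.0315
F* = 5.232 · e^(-0.0315 × 330/360) = 5.232 · e^-0.028875 = 5.232 × 0.971538 = 5.0831
Market 5.228 > fair 5.0831: forward overpriced → cash-and-carry (buy spot, short the forward).
At maturity, profit = |F_mkt − F*| = |5.228 − 5.0831| = 0.145 per USD (in BRL)

0.145 per USD (in BRL)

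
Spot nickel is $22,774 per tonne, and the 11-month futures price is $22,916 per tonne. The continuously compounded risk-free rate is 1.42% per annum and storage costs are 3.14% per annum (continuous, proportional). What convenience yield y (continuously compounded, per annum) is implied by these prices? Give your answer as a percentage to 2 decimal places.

F = S·e^((r+u−y)T) ⇒ (r+u−y) = ln(F/S)/T
ln(22916/22774) = 0.006216; /T ⇒ 0.006781
y = r + u − ln(F/S)/T = 0.0142 + 0.0314 − 0.006781 = 0.038819
y = 3.88%

3.88%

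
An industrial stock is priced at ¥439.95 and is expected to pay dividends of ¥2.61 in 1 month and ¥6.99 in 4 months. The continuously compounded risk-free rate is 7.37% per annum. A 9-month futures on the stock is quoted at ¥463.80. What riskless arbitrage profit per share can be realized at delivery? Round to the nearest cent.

¥8.80 per share

PV(dividends) I = 2.61·e^(−0.0737·1/12) + 6.99·e^(−0.0737·4/12) = 9.4144
Fair futures F* = (S − I)·e^(rT) = (439.95 − 9.4144)·e^0.055275 = 430.5356 × 1.056831 = 455.0034
Market ¥463.80 > fair 455.0034: forward overpriced → cash-and-carry (borrow at r, buy the stock and collect the dividends, short the forward).
Profit at T = |F_mkt − F*| = |463.80 − 455.0034| = ¥8.80 per share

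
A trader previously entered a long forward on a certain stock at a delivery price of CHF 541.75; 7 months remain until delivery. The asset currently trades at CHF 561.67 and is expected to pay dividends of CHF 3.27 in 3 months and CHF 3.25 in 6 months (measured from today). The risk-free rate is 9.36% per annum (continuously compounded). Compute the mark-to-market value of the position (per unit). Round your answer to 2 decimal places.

PV(remaining dividends) I = 3.27·e^(−0.0936·3/12) + 3.25·e^(−0.0936·6/12) = 6.2958
Current forward F = (S − I)·e^(rT) = (561.67 − 6.2958)·e^(0.0936·7/12) = 555.3742 × 1.056118 = 586.5407
Value (long) = (F − K)·e^(−rT) = (586.5407 − 541.75) × 0.946864 = 42.4107
Value = CHF 42.41

CHF 42.41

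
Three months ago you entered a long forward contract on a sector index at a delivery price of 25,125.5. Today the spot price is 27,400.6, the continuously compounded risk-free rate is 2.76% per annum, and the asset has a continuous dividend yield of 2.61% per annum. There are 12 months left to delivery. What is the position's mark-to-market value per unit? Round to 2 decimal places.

2253.18

Current fair forward for the remaining 12 months: F = S·e^((r − q)·T), (r − q) = 0.0276 − 0.0261 = 0.0015
F = 27400.6 · e^(0.0015 × 12/12) = 27400.6 × 1.00150113 = 27441.7319
Value of long forward = (F − K)·e^(−rT) = (27441.7319 − 25125.5) · e^(−0.0276·12/12)
= 2316.2319 × 0.97277740 = 2253.18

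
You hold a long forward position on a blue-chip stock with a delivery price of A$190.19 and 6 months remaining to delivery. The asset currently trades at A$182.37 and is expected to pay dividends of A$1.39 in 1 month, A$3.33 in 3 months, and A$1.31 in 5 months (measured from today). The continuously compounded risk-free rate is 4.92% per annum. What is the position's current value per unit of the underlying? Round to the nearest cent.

-A$9.16

PV(remaining dividends) I = 1.39·e^(−0.0492·1/12) + 3.33·e^(−0.0492·3/12) + 1.31·e^(−0.0492·5/12) = 5.9570
Current forward F = (S − I)·e^(rT) = (182.37 − 5.9570)·e^(0.0492·6/12) = 176.4130 × 1.024905 = 180.8066
Value (long) = (F − K)·e^(−rT) = (180.8066 − 190.19) × 0.975700 = -9.1554
Value = -A$9.16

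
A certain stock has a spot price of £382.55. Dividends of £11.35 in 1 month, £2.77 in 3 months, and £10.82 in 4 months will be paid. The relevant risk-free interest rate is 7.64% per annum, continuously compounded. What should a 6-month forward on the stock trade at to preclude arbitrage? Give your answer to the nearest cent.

£371.95

PV(dividends) I = 11.35·e^(−0.0764·1/12) + 2.77·e^(−0.0764·3/12) + 10.82·e^(−0.0764·4/12)
I = 11.2780 + 2.7176 + 10.5479 = 24.5435
F = (S − I)·e^(rT) = (382.55 − 24.5435) · e^(0.0764·6/12)
= 358.0065 · e^0.038200 = 358.0065 × 1.038939 = £371.95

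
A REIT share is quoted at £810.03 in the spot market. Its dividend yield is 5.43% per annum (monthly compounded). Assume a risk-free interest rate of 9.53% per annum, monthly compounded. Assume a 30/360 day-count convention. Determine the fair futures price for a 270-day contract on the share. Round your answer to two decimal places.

F = S · (1+r/12)^(12T) / (1+q/12)^(12T)
= 810.03 × 1.073788 / 1.041470 = 810.03 × 1.031031
F = £835.17

£835.17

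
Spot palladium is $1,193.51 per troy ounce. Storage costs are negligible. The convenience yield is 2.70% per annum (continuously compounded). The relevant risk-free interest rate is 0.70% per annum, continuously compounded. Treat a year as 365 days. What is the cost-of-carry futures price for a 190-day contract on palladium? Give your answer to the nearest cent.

Net carry = r + u − y = 0.0070 + 0.0000 − 0.0270 = -0.0200
F = S·e^((r+u−y)T) = 1193.51 · e^(-0.0200 × 190/365) = 1193.51 · e^-0.01041096
= 1193.51 × 0.98964305 = $1,181.15 per troy ounce

$1,181.15 per troy ounce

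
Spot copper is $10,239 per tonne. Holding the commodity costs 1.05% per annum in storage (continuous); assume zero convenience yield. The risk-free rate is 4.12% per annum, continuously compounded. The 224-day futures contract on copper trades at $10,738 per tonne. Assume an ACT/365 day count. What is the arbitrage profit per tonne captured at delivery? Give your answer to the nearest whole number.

Fair futures: F* = S·e^(carry·T), with carry = (r + u) = 0.0412 + 0.0105 = 0.0517
F* = 10239 · e^(0.0517 × 224/365) = 10239 · e^0.031728 = 10239 × 1.032237 = $10569.0746
Market $10738 > fair $10569.0746: forward overpriced → cash-and-carry (buy spot, short the forward).
At maturity, profit = |F_mkt − F*| = |10738 − 10569.0746| = $169 per tonne

$169 per tonne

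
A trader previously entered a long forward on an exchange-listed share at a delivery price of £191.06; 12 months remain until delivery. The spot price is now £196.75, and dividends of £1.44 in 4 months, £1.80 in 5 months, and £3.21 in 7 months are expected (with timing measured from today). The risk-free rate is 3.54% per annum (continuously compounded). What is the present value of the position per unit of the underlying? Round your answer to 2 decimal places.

PV(remaining dividends) I = 1.44·e^(−0.0354·4/12) + 1.80·e^(−0.0354·5/12) + 3.21·e^(−0.0354·7/12) = 6.3411
Current forward F = (S − I)·e^(rT) = (196.75 − 6.3411)·e^(0.0354·12/12) = 190.4089 × 1.036034 = 197.2701
Value (long) = (F − K)·e^(−rT) = (197.2701 − 191.06) × 0.965219 = 5.9941
Value = £5.99

£5.99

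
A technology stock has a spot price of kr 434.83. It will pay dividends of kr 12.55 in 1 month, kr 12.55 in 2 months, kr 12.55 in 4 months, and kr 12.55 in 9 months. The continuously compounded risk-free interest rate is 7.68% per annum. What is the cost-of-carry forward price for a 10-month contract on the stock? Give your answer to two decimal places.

PV(dividends) I = 12.55·e^(−0.0768·1/12) + 12.55·e^(−0.0768·2/12) + 12.55·e^(−0.0768·4/12) + 12.55·e^(−0.0768·9/12)
I = 12.4699 + 12.3904 + 12.2328 + 11.8475 = 48.9406
F = (S − I)·e^(rT) = (434.83 − 48.9406) · e^(0.0768·10/12)
= 385.8894 · e^0.064000 = 385.8894 × 1.066092 = kr 411.39

kr 411.39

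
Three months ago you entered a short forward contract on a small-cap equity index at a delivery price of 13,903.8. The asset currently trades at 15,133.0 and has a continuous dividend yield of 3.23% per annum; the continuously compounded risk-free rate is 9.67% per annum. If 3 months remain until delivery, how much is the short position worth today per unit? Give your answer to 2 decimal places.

Current fair forward for the remaining 3 months: F = S·e^((r − q)·T), (r − q) = 0.0967 − 0.0323 = 0.0644
F = 15133.0 · e^(0.0644 × 3/12) = 15133.0 × 1.01623030 = 15378.6131
Value of long forward = (F − K)·e^(−rT) = (15378.6131 − 13903.8) · e^(−0.0967·3/12)
= 1474.8131 × 0.97611487 = 1439.59
Short position value = −(long value) = -1439.59

-1439.59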